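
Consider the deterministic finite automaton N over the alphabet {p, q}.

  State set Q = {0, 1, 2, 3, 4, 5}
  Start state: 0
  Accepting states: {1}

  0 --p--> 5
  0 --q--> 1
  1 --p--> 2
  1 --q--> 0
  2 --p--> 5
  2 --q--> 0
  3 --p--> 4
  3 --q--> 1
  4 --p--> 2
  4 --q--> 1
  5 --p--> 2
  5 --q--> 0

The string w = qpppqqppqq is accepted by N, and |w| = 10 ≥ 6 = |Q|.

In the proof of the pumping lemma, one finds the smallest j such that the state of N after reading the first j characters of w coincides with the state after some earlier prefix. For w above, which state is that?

2

State sequence: 0 -q-> 1 -p-> 2 -p-> 5 -p-> 2 -q-> 0 -q-> 1 -p-> 2 -p-> 5 -q-> 0 -q-> 1
First repeat at step 4: 2 was already visited.

The earliest repeat is at step j = 4: N is in 2, which it already visited at step i = 2.
Pumping length from the standard proof: p = 6 (the number of states). The repeated state found above gives |xy| = j ≤ 6 and |y| = j − i ≥ 1.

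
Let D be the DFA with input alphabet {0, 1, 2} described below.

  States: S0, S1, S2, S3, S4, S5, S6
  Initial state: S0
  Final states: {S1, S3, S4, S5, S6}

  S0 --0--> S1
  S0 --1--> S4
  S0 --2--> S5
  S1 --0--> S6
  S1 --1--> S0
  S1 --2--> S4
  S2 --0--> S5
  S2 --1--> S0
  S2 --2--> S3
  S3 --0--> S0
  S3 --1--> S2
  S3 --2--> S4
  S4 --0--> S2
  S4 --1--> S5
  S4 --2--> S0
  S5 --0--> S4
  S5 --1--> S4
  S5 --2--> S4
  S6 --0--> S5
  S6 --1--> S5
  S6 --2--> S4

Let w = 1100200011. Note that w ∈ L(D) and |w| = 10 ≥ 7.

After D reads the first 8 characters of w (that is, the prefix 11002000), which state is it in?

S6

State sequence: S0 -1-> S4 -1-> S5 -0-> S4 -0-> S2 -2-> S3 -0-> S0 -0-> S1 -0-> S6

After reading 8 characters, D is in state S6.
(This kind of state-tracing is the core of the pumping-lemma construction: with 7 states, pigeonhole forces a repeat within the first 7 steps.)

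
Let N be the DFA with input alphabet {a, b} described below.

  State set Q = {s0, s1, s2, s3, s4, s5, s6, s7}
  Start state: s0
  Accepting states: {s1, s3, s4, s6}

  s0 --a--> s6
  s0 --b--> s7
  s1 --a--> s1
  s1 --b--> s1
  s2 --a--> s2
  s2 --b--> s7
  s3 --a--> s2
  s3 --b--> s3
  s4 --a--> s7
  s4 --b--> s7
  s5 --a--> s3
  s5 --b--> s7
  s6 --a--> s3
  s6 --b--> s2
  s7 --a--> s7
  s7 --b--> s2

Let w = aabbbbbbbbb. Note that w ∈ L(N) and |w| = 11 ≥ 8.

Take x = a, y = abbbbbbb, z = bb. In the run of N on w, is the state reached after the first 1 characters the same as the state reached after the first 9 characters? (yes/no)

no

State sequence: s0 -a-> s6 -a-> s3 -b-> s3 -b-> s3 -b-> s3 -b-> s3 -b-> s3 -b-> s3 -b-> s3

After x (step 1): s6. After xy (step 9): s3.
They differ (s6 ≠ s3), so y is not a cycle from the state after x; this split is not the one the pumping-lemma construction produces, and pumping y need not keep the string in L(N).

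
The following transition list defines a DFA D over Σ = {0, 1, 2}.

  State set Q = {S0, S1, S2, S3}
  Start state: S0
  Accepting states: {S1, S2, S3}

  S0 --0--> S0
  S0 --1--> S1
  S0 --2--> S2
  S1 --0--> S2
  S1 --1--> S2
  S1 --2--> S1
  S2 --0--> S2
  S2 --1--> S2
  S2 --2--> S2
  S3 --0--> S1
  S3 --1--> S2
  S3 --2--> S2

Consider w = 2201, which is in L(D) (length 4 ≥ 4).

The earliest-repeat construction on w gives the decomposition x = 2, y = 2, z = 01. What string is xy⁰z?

xy⁰z = xz = 2·01 = 201.
Reading y = 2 takes D from S2 back to S2, so after x the machine is still in S2, and z then leads to the accepting state S2. Hence 201 ∈ L(D).

201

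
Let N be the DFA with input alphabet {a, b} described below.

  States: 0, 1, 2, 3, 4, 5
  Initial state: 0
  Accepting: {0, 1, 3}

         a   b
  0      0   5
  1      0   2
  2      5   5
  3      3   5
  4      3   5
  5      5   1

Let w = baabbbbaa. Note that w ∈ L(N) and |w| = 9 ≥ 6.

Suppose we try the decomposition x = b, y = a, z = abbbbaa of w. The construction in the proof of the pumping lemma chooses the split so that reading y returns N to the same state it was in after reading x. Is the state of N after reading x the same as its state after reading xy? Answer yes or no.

State sequence: 0 -b-> 5 -a-> 5

After x (step 1): 5. After xy (step 2): 5.
They match, so y = a drives N around a cycle from 5 back to itself; pumping y any number of times keeps N in 5 before reading z, and xyⁱz ∈ L(N) for every i ≥ 0.

yes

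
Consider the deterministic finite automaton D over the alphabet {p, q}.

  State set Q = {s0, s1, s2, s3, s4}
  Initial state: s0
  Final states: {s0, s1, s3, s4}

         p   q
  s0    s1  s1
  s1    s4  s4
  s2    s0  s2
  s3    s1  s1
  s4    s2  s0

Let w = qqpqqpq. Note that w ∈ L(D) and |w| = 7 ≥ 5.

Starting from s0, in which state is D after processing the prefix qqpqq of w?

s2

State sequence: s0 -q-> s1 -q-> s4 -p-> s2 -q-> s2 -q-> s2

After reading 5 characters, D is in state s2.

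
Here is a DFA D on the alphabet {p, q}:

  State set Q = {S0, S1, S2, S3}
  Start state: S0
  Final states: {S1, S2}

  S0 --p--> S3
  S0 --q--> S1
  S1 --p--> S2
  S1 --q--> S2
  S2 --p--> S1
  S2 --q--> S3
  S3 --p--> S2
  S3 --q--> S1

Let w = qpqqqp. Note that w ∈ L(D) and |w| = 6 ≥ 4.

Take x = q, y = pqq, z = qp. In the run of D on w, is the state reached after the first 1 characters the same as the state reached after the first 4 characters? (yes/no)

Run of D on the first 4 characters of w = q p q q:
  step 0: S0  (start)
  step 1: S1  (read q: S0→S1)
  step 2: S2  (read p: S1→S2)
  step 3: S3  (read q: S2→S3)
  step 4: S1  (read q: S3→S1)

After x (step 1): S1. After xy (step 4): S1.
They match, so y = pqq drives D around a cycle from S1 back to itself; pumping y any number of times keeps D in S1 before reading z, and xyⁱz ∈ L(D) for every i ≥ 0.

yes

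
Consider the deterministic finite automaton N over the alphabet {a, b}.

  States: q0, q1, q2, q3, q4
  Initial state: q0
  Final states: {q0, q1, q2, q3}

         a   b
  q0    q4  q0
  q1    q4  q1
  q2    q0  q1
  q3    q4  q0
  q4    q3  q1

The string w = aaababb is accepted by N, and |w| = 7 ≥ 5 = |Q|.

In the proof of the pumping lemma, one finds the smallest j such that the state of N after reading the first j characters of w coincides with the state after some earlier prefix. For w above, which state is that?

q4

Run of N on w = a a a b a b b:
  step 0: q0  (start)
  step 1: q4  (read a: q0→q4)
  step 2: q3  (read a: q4→q3)
  step 3: q4  (read a: q3→q4)   ← first repeat (q4 seen earlier)
  step 4: q1  (read b: q4→q1)
  step 5: q4  (read a: q1→q4)
  step 6: q1  (read b: q4→q1)
  step 7: q1  (read b: q1→q1)

The earliest repeat is at step j = 3: N is in q4, which it already visited at step i = 1.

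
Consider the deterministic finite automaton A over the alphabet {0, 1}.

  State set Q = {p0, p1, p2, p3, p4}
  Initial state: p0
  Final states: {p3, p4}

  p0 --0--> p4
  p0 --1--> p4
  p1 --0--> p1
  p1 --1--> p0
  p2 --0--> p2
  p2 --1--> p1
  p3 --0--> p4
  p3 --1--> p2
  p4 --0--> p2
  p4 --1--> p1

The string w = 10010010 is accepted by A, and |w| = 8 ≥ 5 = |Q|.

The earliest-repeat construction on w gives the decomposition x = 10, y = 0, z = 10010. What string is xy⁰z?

xy⁰z = xz = 10·10010 = 1010010.
Reading y = 0 takes A from p2 back to p2, so after x the machine is still in p2, and z then leads to the accepting state p4. Hence 1010010 ∈ L(A).

1010010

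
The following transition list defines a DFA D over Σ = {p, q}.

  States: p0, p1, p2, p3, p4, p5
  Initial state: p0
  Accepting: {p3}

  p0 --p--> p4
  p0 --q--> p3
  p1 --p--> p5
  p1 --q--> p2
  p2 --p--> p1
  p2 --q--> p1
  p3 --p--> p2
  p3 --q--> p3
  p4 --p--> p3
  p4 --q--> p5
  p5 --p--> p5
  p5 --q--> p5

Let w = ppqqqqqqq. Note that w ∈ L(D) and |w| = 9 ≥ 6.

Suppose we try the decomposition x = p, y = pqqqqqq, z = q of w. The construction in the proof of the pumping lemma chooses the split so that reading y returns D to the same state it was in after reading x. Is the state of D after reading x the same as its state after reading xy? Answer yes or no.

Run of D on the first 8 characters of w = p p q q q q q q:
  step 0: p0  (start)
  step 1: p4  (read p: p0→p4)
  step 2: p3  (read p: p4→p3)
  step 3: p3  (read q: p3→p3)
  step 4: p3  (read q: p3→p3)
  step 5: p3  (read q: p3→p3)
  step 6: p3  (read q: p3→p3)
  step 7: p3  (read q: p3→p3)
  step 8: p3  (read q: p3→p3)

After x (step 1): p4. After xy (step 8): p3.
They differ (p4 ≠ p3), so y is not a cycle from the state after x; this split is not the one the pumping-lemma construction produces, and pumping y need not keep the string in L(D).

no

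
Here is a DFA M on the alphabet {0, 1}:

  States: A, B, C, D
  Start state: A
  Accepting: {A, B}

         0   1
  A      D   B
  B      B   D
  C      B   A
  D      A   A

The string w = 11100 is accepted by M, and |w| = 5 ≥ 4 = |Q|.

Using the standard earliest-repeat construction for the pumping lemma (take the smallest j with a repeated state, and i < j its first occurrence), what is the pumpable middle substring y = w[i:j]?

Run of M on w = 1 1 1 0 0:
  step 0: A  (start)
  step 1: B  (read 1: A→B)
  step 2: D  (read 1: B→D)
  step 3: A  (read 1: D→A)   ← first repeat (A seen earlier)
  step 4: D  (read 0: A→D)
  step 5: A  (read 0: D→A)

So i = 0, j = 3, giving x = w[0:0] = ε, y = w[0:3] = 111, z = w[3:5] = 00.
Check: |xy| = 3 ≤ 4 and |y| = 3 ≥ 1. Reading y takes M from A back to A, so every xyⁱz is accepted.

111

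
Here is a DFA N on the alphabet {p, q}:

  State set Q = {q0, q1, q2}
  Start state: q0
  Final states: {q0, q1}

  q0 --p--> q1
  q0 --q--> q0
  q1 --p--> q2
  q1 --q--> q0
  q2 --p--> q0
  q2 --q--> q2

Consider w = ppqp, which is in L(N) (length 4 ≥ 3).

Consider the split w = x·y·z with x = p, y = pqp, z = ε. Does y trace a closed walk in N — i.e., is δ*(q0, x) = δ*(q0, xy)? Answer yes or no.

State sequence: q0 -p-> q1 -p-> q2 -q-> q2 -p-> q0

After x (step 1): q1. After xy (step 4): q0.
They differ (q1 ≠ q0), so y is not a cycle from the state after x; this split is not the one the pumping-lemma construction produces, and pumping y need not keep the string in L(N).

no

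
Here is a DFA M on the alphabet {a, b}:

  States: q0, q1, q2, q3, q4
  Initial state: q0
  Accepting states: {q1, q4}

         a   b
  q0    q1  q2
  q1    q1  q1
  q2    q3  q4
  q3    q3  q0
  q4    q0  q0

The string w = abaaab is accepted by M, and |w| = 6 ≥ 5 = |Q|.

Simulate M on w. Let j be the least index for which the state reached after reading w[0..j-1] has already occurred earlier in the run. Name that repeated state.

q1

Run of M on w = a b a a a b:
  step 0: q0  (start)
  step 1: q1  (read a: q0→q1)
  step 2: q1  (read b: q1→q1)   ← first repeat (q1 seen earlier)
  step 3: q1  (read a: q1→q1)
  step 4: q1  (read a: q1→q1)
  step 5: q1  (read a: q1→q1)
  step 6: q1  (read b: q1→q1)

The earliest repeat is at step j = 2: M is in q1, which it already visited at step i = 1.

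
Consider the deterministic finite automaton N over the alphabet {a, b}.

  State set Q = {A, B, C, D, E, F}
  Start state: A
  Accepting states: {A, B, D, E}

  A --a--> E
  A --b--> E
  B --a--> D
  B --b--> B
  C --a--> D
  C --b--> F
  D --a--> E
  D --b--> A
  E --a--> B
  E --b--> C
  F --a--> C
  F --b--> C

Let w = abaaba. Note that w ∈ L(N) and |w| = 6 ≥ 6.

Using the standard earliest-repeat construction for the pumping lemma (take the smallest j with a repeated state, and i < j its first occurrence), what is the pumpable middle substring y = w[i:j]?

baa

Run of N on w = a b a a b a:
  step 0: A  (start)
  step 1: E  (read a: A→E)
  step 2: C  (read b: E→C)
  step 3: D  (read a: C→D)
  step 4: E  (read a: D→E)   ← first repeat (E seen earlier)
  step 5: C  (read b: E→C)
  step 6: D  (read a: C→D)

So i = 1, j = 4, giving x = w[0:1] = a, y = w[1:4] = baa, z = w[4:6] = ba.
Check: |xy| = 4 ≤ 6 and |y| = 3 ≥ 1. Reading y takes N from E back to E, so every xyⁱz is accepted.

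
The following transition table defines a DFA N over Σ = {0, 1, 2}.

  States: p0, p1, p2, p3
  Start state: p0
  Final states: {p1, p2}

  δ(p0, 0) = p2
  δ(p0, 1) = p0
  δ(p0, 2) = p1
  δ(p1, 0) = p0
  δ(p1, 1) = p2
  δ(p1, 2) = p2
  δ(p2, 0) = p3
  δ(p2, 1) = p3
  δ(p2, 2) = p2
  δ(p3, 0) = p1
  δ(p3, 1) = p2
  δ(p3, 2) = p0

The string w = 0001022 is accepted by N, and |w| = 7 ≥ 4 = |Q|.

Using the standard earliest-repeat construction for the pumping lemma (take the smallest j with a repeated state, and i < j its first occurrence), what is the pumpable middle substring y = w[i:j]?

001

State sequence: p0 -0-> p2 -0-> p3 -0-> p1 -1-> p2 -0-> p3 -2-> p0 -2-> p1
First repeat at step 4: p2 was already visited.

So i = 1, j = 4, giving x = w[0:1] = 0, y = w[1:4] = 001, z = w[4:7] = 022.
Check: |xy| = 4 ≤ 4 and |y| = 3 ≥ 1. Reading y takes N from p2 back to p2, so every xyⁱz is accepted.
Pumping length from the standard proof: p = 4 (the number of states). The repeated state found above gives |xy| = j ≤ 4 and |y| = j − i ≥ 1.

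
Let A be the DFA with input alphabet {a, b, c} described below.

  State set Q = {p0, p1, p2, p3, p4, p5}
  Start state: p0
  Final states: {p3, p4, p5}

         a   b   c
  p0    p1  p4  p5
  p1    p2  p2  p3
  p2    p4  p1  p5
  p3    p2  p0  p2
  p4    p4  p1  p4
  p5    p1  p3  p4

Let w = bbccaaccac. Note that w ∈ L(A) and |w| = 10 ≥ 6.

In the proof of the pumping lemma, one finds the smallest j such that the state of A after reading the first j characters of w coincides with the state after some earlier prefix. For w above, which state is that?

p4

State sequence: p0 -b-> p4 -b-> p1 -c-> p3 -c-> p2 -a-> p4 -a-> p4 -c-> p4 -c-> p4 -a-> p4 -c-> p4
First repeat at step 5: p4 was already visited.

The earliest repeat is at step j = 5: A is in p4, which it already visited at step i = 1.
The DFA has 6 states, so the proof of the pumping lemma guarantees a repeated state among the first 6+1 visited; the segment between the two visits is the pumpable y.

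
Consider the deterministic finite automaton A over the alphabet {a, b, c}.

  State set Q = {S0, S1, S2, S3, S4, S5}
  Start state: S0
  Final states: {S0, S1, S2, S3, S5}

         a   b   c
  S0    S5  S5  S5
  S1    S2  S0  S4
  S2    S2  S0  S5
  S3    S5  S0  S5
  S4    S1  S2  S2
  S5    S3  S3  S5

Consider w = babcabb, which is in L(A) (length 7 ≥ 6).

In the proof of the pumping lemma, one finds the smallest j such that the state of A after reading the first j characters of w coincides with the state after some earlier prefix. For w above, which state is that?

S0

State sequence: S0 -b-> S5 -a-> S3 -b-> S0 -c-> S5 -a-> S3 -b-> S0 -b-> S5
First repeat at step 3: S0 was already visited.

The earliest repeat is at step j = 3: A is in S0, which it already visited at step i = 0.
With |Q| = 6, pigeonhole forces a state repeat no later than step 6; the substring read between the first and second visits to that state can be pumped.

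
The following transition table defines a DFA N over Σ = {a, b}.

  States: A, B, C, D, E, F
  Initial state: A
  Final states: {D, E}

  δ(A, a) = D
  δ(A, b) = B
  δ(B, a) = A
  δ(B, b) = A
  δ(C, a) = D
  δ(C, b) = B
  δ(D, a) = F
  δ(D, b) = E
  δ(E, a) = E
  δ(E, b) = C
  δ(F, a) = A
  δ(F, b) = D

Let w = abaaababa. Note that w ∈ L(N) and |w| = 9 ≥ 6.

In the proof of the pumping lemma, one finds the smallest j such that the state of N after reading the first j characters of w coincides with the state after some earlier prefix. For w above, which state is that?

Run of N on w = a b a a a b a b a:
  step 0: A  (start)
  step 1: D  (read a: A→D)
  step 2: E  (read b: D→E)
  step 3: E  (read a: E→E)   ← first repeat (E seen earlier)
  step 4: E  (read a: E→E)
  step 5: E  (read a: E→E)
  step 6: C  (read b: E→C)
  step 7: D  (read a: C→D)
  step 8: E  (read b: D→E)
  step 9: E  (read a: E→E)

The earliest repeat is at step j = 3: N is in E, which it already visited at step i = 2.
Pumping length from the standard proof: p = 6 (the number of states). The repeated state found above gives |xy| = j ≤ 6 and |y| = j − i ≥ 1.

E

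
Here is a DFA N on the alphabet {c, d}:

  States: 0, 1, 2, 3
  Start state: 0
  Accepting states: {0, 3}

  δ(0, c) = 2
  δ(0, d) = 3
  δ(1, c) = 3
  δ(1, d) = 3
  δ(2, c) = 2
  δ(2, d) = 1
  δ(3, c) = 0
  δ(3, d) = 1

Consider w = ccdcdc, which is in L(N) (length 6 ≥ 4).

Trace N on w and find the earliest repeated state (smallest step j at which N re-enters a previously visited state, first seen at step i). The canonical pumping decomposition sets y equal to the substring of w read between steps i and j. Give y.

Run of N on w = c c d c d c:
  step 0: 0  (start)
  step 1: 2  (read c: 0→2)
  step 2: 2  (read c: 2→2)   ← first repeat (2 seen earlier)
  step 3: 1  (read d: 2→1)
  step 4: 3  (read c: 1→3)
  step 5: 1  (read d: 3→1)
  step 6: 3  (read c: 1→3)

So i = 1, j = 2, giving x = w[0:1] = c, y = w[1:2] = c, z = w[2:6] = dcdc.
Check: |xy| = 2 ≤ 4 and |y| = 1 ≥ 1. Reading y takes N from 2 back to 2, so every xyⁱz is accepted.
The DFA has 4 states, so the proof of the pumping lemma guarantees a repeated state among the first 4+1 visited; the segment between the two visits is the pumpable y.

c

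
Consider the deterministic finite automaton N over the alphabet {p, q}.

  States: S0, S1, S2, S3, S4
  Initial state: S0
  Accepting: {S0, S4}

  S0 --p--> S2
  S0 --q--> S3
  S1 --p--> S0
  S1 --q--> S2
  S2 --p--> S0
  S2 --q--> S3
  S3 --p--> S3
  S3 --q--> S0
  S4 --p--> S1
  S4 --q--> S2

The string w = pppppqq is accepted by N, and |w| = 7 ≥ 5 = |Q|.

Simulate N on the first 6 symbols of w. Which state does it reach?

Run of N on the first 6 characters of w = p p p p p q:
  step 0: S0  (start)
  step 1: S2  (read p: S0→S2)
  step 2: S0  (read p: S2→S0)
  step 3: S2  (read p: S0→S2)
  step 4: S0  (read p: S2→S0)
  step 5: S2  (read p: S0→S2)
  step 6: S3  (read q: S2→S3)

After reading 6 characters, N is in state S3.

S3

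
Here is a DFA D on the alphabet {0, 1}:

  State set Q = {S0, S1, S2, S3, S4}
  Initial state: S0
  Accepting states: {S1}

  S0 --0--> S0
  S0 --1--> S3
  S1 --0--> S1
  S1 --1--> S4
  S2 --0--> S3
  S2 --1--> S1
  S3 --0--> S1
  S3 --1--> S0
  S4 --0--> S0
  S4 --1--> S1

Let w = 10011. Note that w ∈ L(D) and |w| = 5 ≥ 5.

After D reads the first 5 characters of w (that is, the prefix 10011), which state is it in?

S1

Run of D on the first 5 characters of w = 1 0 0 1 1:
  step 0: S0  (start)
  step 1: S3  (read 1: S0→S3)
  step 2: S1  (read 0: S3→S1)
  step 3: S1  (read 0: S1→S1)
  step 4: S4  (read 1: S1→S4)
  step 5: S1  (read 1: S4→S1)

After reading 5 characters, D is in state S1.
(This kind of state-tracing is the core of the pumping-lemma construction: with 5 states, pigeonhole forces a repeat within the first 5 steps.)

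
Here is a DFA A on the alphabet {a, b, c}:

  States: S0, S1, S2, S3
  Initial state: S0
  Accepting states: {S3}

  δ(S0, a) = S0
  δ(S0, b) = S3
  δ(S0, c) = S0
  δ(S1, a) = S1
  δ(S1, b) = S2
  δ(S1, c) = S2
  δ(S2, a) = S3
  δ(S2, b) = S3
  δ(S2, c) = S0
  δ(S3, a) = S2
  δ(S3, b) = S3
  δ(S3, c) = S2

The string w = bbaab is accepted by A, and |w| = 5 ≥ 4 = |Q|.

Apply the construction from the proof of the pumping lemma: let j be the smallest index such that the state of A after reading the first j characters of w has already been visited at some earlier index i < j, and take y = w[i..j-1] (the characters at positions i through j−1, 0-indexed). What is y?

b

State sequence: S0 -b-> S3 -b-> S3 -a-> S2 -a-> S3 -b-> S3
First repeat at step 2: S3 was already visited.

So i = 1, j = 2, giving x = w[0:1] = b, y = w[1:2] = b, z = w[2:5] = aab.
Check: |xy| = 2 ≤ 4 and |y| = 1 ≥ 1. Reading y takes A from S3 back to S3, so every xyⁱz is accepted.
Since A has 4 states, any run of length ≥ 4 visits 4+1 states, so by pigeonhole some state repeats within the first 4 steps — that repeat gives the pumpable loop.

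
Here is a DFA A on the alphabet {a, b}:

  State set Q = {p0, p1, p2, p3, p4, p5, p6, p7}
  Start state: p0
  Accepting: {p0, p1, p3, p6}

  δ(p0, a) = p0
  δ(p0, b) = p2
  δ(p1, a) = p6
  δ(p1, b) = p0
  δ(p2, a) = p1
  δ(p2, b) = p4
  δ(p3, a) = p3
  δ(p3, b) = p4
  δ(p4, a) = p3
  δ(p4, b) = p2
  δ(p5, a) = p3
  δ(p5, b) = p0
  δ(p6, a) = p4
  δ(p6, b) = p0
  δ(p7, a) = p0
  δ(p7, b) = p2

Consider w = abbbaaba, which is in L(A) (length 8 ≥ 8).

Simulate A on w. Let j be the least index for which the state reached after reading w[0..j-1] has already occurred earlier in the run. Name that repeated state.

p0

Run of A on w = a b b b a a b a:
  step 0: p0  (start)
  step 1: p0  (read a: p0→p0)   ← first repeat (p0 seen earlier)
  step 2: p2  (read b: p0→p2)
  step 3: p4  (read b: p2→p4)
  step 4: p2  (read b: p4→p2)
  step 5: p1  (read a: p2→p1)
  step 6: p6  (read a: p1→p6)
  step 7: p0  (read b: p6→p0)
  step 8: p0  (read a: p0→p0)

The earliest repeat is at step j = 1: A is in p0, which it already visited at step i = 0.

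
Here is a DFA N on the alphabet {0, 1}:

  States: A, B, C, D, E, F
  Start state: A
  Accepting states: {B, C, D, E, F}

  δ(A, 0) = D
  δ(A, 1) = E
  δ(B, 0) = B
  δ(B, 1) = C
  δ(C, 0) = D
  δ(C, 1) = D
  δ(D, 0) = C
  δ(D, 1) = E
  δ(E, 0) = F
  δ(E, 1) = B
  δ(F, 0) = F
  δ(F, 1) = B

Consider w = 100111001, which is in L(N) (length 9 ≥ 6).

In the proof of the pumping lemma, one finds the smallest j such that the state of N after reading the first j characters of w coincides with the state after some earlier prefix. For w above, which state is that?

F

Run of N on w = 1 0 0 1 1 1 0 0 1:
  step 0: A  (start)
  step 1: E  (read 1: A→E)
  step 2: F  (read 0: E→F)
  step 3: F  (read 0: F→F)   ← first repeat (F seen earlier)
  step 4: B  (read 1: F→B)
  step 5: C  (read 1: B→C)
  step 6: D  (read 1: C→D)
  step 7: C  (read 0: D→C)
  step 8: D  (read 0: C→D)
  step 9: E  (read 1: D→E)

The earliest repeat is at step j = 3: N is in F, which it already visited at step i = 2.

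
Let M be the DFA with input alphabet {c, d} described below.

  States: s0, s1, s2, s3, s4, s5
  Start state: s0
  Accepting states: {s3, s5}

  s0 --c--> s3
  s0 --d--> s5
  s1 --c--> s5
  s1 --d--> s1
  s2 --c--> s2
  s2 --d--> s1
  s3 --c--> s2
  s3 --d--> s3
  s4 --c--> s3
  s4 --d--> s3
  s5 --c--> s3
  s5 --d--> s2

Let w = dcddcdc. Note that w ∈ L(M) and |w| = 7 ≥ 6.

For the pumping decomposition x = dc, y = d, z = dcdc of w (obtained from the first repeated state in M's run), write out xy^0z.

dcdcdc

xy⁰z = xz = dc·dcdc = dcdcdc.
Reading y = d takes M from s3 back to s3, so after x the machine is still in s3, and z then leads to the accepting state s5. Hence dcdcdc ∈ L(M).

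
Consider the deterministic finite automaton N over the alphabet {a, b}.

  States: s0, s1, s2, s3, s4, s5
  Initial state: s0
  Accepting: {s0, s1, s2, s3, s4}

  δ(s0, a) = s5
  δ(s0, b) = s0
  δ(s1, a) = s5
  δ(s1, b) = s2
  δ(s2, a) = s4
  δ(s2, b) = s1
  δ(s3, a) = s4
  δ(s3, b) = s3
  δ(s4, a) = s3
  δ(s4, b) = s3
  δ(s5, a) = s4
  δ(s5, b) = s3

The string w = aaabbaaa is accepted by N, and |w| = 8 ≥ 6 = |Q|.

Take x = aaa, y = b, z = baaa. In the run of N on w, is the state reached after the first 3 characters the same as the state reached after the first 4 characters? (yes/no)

yes

State sequence: s0 -a-> s5 -a-> s4 -a-> s3 -b-> s3

After x (step 3): s3. After xy (step 4): s3.
They match, so y = b drives N around a cycle from s3 back to itself; pumping y any number of times keeps N in s3 before reading z, and xyⁱz ∈ L(N) for every i ≥ 0.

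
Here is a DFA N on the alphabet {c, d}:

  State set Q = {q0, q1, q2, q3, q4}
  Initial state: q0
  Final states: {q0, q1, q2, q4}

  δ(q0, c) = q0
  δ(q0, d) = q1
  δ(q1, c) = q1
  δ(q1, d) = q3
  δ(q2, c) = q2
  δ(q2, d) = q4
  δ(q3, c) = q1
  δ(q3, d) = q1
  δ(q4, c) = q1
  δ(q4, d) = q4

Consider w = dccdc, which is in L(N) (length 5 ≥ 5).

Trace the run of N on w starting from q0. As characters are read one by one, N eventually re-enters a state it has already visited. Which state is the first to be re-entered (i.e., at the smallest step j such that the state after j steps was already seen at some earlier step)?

q1

Run of N on w = d c c d c:
  step 0: q0  (start)
  step 1: q1  (read d: q0→q1)
  step 2: q1  (read c: q1→q1)   ← first repeat (q1 seen earlier)
  step 3: q1  (read c: q1→q1)
  step 4: q3  (read d: q1→q3)
  step 5: q1  (read c: q3→q1)

The earliest repeat is at step j = 2: N is in q1, which it already visited at step i = 1.
Pumping length from the standard proof: p = 5 (the number of states). The repeated state found above gives |xy| = j ≤ 5 and |y| = j − i ≥ 1.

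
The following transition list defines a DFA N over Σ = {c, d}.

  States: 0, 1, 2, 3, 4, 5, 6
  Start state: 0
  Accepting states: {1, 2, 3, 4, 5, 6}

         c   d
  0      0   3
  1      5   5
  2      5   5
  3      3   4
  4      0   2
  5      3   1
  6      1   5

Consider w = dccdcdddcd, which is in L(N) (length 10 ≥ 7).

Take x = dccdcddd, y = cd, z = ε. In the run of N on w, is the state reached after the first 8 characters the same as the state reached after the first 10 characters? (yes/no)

Run of N on the first 10 characters of w = d c c d c d d d c d:
  step 0: 0  (start)
  step 1: 3  (read d: 0→3)
  step 2: 3  (read c: 3→3)
  step 3: 3  (read c: 3→3)
  step 4: 4  (read d: 3→4)
  step 5: 0  (read c: 4→0)
  step 6: 3  (read d: 0→3)
  step 7: 4  (read d: 3→4)
  step 8: 2  (read d: 4→2)
  step 9: 5  (read c: 2→5)
  step 10: 1  (read d: 5→1)

After x (step 8): 2. After xy (step 10): 1.
They differ (2 ≠ 1), so y is not a cycle from the state after x; this split is not the one the pumping-lemma construction produces, and pumping y need not keep the string in L(N).

no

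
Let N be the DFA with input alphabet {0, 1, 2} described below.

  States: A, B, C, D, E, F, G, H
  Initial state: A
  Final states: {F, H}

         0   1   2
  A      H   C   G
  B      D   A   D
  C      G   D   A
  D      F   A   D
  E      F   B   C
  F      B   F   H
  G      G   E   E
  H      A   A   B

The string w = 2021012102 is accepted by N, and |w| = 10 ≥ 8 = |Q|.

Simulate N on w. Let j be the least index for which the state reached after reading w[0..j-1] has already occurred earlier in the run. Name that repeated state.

State sequence: A -2-> G -0-> G -2-> E -1-> B -0-> D -1-> A -2-> G -1-> E -0-> F -2-> H
First repeat at step 2: G was already visited.

The earliest repeat is at step j = 2: N is in G, which it already visited at step i = 1.
With |Q| = 8, pigeonhole forces a state repeat no later than step 8; the substring read between the first and second visits to that state can be pumped.

G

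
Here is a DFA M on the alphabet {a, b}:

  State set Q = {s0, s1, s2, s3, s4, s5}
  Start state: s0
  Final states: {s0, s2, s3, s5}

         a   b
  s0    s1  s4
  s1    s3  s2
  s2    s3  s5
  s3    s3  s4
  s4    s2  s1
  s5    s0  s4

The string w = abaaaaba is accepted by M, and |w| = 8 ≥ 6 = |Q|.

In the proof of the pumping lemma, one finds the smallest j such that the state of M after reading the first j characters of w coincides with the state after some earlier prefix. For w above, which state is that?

s3

State sequence: s0 -a-> s1 -b-> s2 -a-> s3 -a-> s3 -a-> s3 -a-> s3 -b-> s4 -a-> s2
First repeat at step 4: s3 was already visited.

The earliest repeat is at step j = 4: M is in s3, which it already visited at step i = 3.
Since M has 6 states, any run of length ≥ 6 visits 6+1 states, so by pigeonhole some state repeats within the first 6 steps — that repeat gives the pumpable loop.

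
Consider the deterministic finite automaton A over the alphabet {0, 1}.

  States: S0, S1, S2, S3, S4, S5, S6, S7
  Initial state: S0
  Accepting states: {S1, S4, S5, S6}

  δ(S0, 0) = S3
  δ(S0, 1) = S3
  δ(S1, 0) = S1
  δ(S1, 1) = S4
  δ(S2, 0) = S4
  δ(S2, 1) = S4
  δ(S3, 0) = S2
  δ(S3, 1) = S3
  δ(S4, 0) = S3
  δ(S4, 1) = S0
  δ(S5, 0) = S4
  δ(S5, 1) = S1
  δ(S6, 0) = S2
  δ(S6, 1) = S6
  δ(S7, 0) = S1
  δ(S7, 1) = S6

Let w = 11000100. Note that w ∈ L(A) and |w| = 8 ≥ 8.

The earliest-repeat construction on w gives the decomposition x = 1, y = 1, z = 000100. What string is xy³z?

xy^3z = 1·1·1·1·000100 = 1111000100.
Reading y = 1 takes A from S3 back to S3, so after x·y·y·y the machine is still in S3, and z then leads to the accepting state S4. Hence 1111000100 ∈ L(A).

1111000100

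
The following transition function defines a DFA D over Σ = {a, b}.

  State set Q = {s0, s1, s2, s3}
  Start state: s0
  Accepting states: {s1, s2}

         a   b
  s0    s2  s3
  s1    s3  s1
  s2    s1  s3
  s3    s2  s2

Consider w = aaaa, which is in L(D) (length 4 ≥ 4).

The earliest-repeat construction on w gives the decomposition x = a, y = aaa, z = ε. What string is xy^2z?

xy^2z = a·aaa·aaa·ε = aaaaaaa.
Reading y = aaa takes D from s2 back to s2, so after x·y·y the machine is still in s2, and z then leads to the accepting state s2. Hence aaaaaaa ∈ L(D).

aaaaaaa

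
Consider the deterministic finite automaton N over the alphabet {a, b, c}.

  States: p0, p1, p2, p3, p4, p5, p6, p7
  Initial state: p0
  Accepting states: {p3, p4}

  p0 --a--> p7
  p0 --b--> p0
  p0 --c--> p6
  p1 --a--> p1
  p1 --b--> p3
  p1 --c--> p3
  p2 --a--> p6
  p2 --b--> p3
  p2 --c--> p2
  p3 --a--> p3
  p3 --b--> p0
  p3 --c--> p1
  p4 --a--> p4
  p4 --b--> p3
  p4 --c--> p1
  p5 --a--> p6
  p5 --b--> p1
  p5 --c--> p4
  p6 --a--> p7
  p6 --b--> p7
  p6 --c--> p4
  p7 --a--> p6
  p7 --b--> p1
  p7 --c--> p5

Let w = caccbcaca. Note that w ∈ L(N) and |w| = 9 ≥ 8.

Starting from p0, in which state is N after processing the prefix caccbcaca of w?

p3

Run of N on the first 9 characters of w = c a c c b c a c a:
  step 0: p0  (start)
  step 1: p6  (read c: p0→p6)
  step 2: p7  (read a: p6→p7)
  step 3: p5  (read c: p7→p5)
  step 4: p4  (read c: p5→p4)
  step 5: p3  (read b: p4→p3)
  step 6: p1  (read c: p3→p1)
  step 7: p1  (read a: p1→p1)
  step 8: p3  (read c: p1→p3)
  step 9: p3  (read a: p3→p3)

After reading 9 characters, N is in state p3.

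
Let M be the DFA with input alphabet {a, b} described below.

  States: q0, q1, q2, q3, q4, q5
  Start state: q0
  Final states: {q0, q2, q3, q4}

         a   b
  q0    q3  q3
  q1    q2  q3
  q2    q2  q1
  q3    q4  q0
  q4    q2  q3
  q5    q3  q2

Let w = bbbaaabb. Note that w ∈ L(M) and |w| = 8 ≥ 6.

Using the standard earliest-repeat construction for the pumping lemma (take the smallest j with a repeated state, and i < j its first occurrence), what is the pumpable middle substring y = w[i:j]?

bb

State sequence: q0 -b-> q3 -b-> q0 -b-> q3 -a-> q4 -a-> q2 -a-> q2 -b-> q1 -b-> q3
First repeat at step 2: q0 was already visited.

So i = 0, j = 2, giving x = w[0:0] = ε, y = w[0:2] = bb, z = w[2:8] = baaabb.
Check: |xy| = 2 ≤ 6 and |y| = 2 ≥ 1. Reading y takes M from q0 back to q0, so every xyⁱz is accepted.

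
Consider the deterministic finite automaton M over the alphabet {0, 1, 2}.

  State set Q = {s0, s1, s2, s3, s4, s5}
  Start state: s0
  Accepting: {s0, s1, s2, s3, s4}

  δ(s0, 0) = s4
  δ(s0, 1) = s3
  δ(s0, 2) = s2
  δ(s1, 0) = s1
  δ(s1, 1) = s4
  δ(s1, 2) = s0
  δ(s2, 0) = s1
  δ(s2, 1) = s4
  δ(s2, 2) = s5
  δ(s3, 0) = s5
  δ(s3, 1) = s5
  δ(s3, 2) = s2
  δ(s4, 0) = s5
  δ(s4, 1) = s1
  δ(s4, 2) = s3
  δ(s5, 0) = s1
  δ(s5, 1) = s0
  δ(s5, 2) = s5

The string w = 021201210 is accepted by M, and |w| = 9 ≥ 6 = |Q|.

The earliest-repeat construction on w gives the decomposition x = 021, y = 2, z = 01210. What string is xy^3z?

xy^3z = 021·2·2·2·01210 = 02122201210.
Reading y = 2 takes M from s5 back to s5, so after x·y·y·y the machine is still in s5, and z then leads to the accepting state s1. Hence 02122201210 ∈ L(M).

02122201210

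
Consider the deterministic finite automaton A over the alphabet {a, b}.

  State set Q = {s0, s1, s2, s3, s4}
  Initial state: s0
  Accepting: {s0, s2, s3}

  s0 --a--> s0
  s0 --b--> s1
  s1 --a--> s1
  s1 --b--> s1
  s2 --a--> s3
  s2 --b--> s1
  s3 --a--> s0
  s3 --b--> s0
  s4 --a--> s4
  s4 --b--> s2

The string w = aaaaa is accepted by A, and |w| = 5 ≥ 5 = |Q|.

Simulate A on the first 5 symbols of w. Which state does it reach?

s0

State sequence: s0 -a-> s0 -a-> s0 -a-> s0 -a-> s0 -a-> s0

After reading 5 characters, A is in state s0.
(This kind of state-tracing is the core of the pumping-lemma construction: with 5 states, pigeonhole forces a repeat within the first 5 steps.)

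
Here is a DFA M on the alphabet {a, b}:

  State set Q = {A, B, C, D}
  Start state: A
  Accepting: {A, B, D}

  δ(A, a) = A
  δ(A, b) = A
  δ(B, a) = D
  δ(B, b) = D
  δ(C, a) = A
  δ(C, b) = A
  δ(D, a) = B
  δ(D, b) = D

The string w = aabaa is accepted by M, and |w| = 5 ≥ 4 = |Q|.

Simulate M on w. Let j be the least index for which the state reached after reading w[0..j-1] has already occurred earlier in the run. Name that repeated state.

A

State sequence: A -a-> A -a-> A -b-> A -a-> A -a-> A
First repeat at step 1: A was already visited.

The earliest repeat is at step j = 1: M is in A, which it already visited at step i = 0.
Pumping length from the standard proof: p = 4 (the number of states). The repeated state found above gives |xy| = j ≤ 4 and |y| = j − i ≥ 1.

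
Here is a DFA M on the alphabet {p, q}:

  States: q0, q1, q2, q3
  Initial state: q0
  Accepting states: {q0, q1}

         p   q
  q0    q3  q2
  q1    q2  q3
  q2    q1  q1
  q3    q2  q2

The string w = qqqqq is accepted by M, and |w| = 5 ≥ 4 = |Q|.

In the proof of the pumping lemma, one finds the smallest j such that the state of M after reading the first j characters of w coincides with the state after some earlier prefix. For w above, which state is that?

Run of M on w = q q q q q:
  step 0: q0  (start)
  step 1: q2  (read q: q0→q2)
  step 2: q1  (read q: q2→q1)
  step 3: q3  (read q: q1→q3)
  step 4: q2  (read q: q3→q2)   ← first repeat (q2 seen earlier)
  step 5: q1  (read q: q2→q1)

The earliest repeat is at step j = 4: M is in q2, which it already visited at step i = 1.
Pumping length from the standard proof: p = 4 (the number of states). The repeated state found above gives |xy| = j ≤ 4 and |y| = j − i ≥ 1.

q2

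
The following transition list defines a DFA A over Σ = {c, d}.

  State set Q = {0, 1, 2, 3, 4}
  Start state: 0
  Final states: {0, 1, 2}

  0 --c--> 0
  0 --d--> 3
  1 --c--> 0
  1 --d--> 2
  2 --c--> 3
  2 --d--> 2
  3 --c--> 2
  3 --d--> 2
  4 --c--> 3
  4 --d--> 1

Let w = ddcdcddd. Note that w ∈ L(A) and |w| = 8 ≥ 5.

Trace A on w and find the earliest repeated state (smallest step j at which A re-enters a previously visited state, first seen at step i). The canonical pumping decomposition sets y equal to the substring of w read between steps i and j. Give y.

dc

State sequence: 0 -d-> 3 -d-> 2 -c-> 3 -d-> 2 -c-> 3 -d-> 2 -d-> 2 -d-> 2
First repeat at step 3: 3 was already visited.

So i = 1, j = 3, giving x = w[0:1] = d, y = w[1:3] = dc, z = w[3:8] = dcddd.
Check: |xy| = 3 ≤ 5 and |y| = 2 ≥ 1. Reading y takes A from 3 back to 3, so every xyⁱz is accepted.
Since A has 5 states, any run of length ≥ 5 visits 5+1 states, so by pigeonhole some state repeats within the first 5 steps — that repeat gives the pumpable loop.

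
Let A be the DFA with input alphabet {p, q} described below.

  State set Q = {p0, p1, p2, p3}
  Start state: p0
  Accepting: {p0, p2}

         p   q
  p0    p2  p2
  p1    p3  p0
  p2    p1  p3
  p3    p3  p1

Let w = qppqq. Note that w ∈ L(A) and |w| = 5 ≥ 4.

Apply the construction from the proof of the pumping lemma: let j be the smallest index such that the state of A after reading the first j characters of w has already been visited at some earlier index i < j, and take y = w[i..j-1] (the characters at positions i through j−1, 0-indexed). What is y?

pq

State sequence: p0 -q-> p2 -p-> p1 -p-> p3 -q-> p1 -q-> p0
First repeat at step 4: p1 was already visited.

So i = 2, j = 4, giving x = w[0:2] = qp, y = w[2:4] = pq, z = w[4:5] = q.
Check: |xy| = 4 ≤ 4 and |y| = 2 ≥ 1. Reading y takes A from p1 back to p1, so every xyⁱz is accepted.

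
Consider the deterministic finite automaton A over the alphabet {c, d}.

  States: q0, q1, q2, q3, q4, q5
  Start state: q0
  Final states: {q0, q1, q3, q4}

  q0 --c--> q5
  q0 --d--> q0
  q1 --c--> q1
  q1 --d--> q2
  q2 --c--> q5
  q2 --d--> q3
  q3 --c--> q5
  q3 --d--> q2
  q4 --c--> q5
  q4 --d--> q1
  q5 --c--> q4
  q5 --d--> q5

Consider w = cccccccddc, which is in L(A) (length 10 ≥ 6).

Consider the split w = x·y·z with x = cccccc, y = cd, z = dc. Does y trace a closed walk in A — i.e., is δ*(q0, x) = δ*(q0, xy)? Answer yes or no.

State sequence: q0 -c-> q5 -c-> q4 -c-> q5 -c-> q4 -c-> q5 -c-> q4 -c-> q5 -d-> q5

After x (step 6): q4. After xy (step 8): q5.
They differ (q4 ≠ q5), so y is not a cycle from the state after x; this split is not the one the pumping-lemma construction produces, and pumping y need not keep the string in L(A).

no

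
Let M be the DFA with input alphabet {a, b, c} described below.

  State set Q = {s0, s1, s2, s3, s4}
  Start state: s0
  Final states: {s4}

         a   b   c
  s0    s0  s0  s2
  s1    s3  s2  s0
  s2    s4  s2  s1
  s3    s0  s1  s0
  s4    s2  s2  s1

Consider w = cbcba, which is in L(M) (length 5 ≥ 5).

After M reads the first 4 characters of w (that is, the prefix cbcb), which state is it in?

State sequence: s0 -c-> s2 -b-> s2 -c-> s1 -b-> s2

After reading 4 characters, M is in state s2.

s2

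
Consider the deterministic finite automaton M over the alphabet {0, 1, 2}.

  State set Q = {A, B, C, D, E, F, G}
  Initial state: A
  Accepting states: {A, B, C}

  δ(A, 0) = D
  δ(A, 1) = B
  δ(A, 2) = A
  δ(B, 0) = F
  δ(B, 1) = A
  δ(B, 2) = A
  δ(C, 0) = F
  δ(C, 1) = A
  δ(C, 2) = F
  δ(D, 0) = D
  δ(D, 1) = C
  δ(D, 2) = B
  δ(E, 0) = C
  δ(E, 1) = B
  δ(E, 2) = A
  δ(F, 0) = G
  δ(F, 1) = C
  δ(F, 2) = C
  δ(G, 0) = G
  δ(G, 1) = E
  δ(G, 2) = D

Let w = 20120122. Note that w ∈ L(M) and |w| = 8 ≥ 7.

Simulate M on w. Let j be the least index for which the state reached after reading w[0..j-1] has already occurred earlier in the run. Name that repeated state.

A

Run of M on w = 2 0 1 2 0 1 2 2:
  step 0: A  (start)
  step 1: A  (read 2: A→A)   ← first repeat (A seen earlier)
  step 2: D  (read 0: A→D)
  step 3: C  (read 1: D→C)
  step 4: F  (read 2: C→F)
  step 5: G  (read 0: F→G)
  step 6: E  (read 1: G→E)
  step 7: A  (read 2: E→A)
  step 8: A  (read 2: A→A)

The earliest repeat is at step j = 1: M is in A, which it already visited at step i = 0.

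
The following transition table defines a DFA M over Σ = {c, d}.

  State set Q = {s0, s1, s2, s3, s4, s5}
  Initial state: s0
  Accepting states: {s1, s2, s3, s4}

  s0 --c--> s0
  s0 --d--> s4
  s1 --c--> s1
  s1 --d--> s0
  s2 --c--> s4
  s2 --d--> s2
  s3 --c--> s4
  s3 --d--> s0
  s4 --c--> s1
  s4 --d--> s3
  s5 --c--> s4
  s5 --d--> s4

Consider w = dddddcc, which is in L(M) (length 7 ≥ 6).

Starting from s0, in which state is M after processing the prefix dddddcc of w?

s1

Run of M on the first 7 characters of w = d d d d d c c:
  step 0: s0  (start)
  step 1: s4  (read d: s0→s4)
  step 2: s3  (read d: s4→s3)
  step 3: s0  (read d: s3→s0)
  step 4: s4  (read d: s0→s4)
  step 5: s3  (read d: s4→s3)
  step 6: s4  (read c: s3→s4)
  step 7: s1  (read c: s4→s1)

After reading 7 characters, M is in state s1.
(This kind of state-tracing is the core of the pumping-lemma construction: with 6 states, pigeonhole forces a repeat within the first 6 steps.)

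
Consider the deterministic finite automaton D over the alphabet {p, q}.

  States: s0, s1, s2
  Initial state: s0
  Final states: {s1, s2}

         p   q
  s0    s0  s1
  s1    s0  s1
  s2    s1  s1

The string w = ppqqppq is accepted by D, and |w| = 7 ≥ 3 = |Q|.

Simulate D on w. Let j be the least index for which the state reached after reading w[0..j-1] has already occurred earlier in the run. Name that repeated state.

State sequence: s0 -p-> s0 -p-> s0 -q-> s1 -q-> s1 -p-> s0 -p-> s0 -q-> s1
First repeat at step 1: s0 was already visited.

The earliest repeat is at step j = 1: D is in s0, which it already visited at step i = 0.
Since D has 3 states, any run of length ≥ 3 visits 3+1 states, so by pigeonhole some state repeats within the first 3 steps — that repeat gives the pumpable loop.

s0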